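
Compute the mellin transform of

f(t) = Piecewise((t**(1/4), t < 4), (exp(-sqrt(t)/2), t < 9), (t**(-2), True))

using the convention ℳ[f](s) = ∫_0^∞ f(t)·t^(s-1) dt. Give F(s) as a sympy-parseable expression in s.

peel off the power substitution: sqrt(t) on [0, 2); exp(-t/2) on [2, 3); t**(-4) on [3, ∞)
f breaks at 4, 9 into 3 integrals to sum
segment 0 to 4 holds t**(1/4); add its integral
[4, 9) adds the kernel integral of exp(-sqrt(t)/2)
∫ t**(-2)·t^(s-1) over [9, ∞)

(162*2**(2*s)*(s - 2)*(4*s + 1)*uppergamma(2*s, 1) - 162*2**(2*s)*(s - 2)*(4*s + 1)*uppergamma(2*s, 3/2) + 324*2**(2*s + 1/2)*(s - 2) - 9**s*(4*s + 1))/(81*(s - 2)*(4*s + 1))
  -1/4 < Re(s) < 2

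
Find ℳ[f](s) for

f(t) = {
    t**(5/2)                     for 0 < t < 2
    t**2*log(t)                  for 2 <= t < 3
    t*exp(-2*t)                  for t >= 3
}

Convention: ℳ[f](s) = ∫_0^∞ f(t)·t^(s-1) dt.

back out the shared t-power: t**(3/2) on [0, 2); t*log(t) on [2, 3); exp(-2*t) on [3, ∞)
decompose at 2, 3; ℳ[f](s) sums the 3 pieces' integrals
segment 0 to 2 holds t**(5/2); add its integral
the [2, 3) slice contributes ∫ t**2*log(t)·t^(s-1) dt
segment 3 to ∞ holds t*exp(-2*t); add its integral

(-8*12**s*(s + 1)*(2*s + 5)*log(2) - 8*12**s*(2*s + 5)*log(2) + 8*12**s*(2*s + 5) + 16*12**s*sqrt(2)*(2*s + (s + 1)**2 + 3) + 18*18**s*(s + 1)*(2*s + 5)*log(3) - 18*18**s*(2*s + 5) + 18*18**s*(2*s + 5)*log(3) + 3**s*(2*s + 5)*(2*s + (s + 1)**2 + 3)*uppergamma(s + 1, 6))/(2*6**s*(2*s + 5)*(2*s + (s + 1)**2 + 3))
  Re(s) > -5/2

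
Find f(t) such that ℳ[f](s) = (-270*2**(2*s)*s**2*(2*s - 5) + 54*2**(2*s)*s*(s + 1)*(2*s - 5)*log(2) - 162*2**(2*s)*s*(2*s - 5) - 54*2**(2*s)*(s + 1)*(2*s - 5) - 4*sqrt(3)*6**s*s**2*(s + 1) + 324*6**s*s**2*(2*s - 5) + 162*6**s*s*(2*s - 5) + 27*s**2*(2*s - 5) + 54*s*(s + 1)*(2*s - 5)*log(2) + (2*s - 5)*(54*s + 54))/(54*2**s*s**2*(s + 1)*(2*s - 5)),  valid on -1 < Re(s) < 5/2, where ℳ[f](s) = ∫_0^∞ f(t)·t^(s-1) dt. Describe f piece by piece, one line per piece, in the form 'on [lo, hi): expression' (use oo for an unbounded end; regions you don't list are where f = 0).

breakpoints 1/2, 2, 3: one integral from each of the 4 segments
[0, 1/2) adds the kernel integral of t
between 1/2 and 2 the integrand is log(t)·t^(s-1)
segment [2, 3) carries (t + 3); integrate it
between 3 and ∞ the integrand is t**(-5/2)·t^(s-1)

on [0, 1/2): t
on [1/2, 2): log(t)
on [2, 3): t + 3
on [3, oo): t**(-5/2)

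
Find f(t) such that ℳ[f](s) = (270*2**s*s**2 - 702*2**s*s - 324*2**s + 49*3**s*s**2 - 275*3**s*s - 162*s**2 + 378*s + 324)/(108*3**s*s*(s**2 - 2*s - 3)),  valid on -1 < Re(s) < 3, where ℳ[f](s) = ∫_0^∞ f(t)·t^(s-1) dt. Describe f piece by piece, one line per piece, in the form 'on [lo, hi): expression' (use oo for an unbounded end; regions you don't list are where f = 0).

on [0, 1/3): 3*t/2
on [1/3, 2/3): 3*t + 1
on [2/3, 1): 3*t/4
on [1, oo): 8/(27*t**3)

strip the common scale on t: t on [0, 1/2); 2*t + 1 on [1/2, 1); t/2 on [1, 3/2); …
breakpoints 1/3, 2/3, 1: one integral from each of the 4 segments
∫ 3*t/2·t^(s-1) over [0, 1/3)
for t in [1/3, 2/3): the term is ∫ (3*t + 1)·t^(s-1)
for t in [2/3, 1): the term is ∫ 3*t/4·t^(s-1)
∫ 8/(27*t**3)·t^(s-1) over [1, ∞)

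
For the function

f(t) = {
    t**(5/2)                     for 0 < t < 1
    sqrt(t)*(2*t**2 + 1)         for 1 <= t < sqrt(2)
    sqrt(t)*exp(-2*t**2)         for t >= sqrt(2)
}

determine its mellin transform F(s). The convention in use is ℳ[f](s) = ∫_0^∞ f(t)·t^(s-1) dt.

2**(-s - 3/2)*(2**(s/2 + 1/4)*(2*s + 1)*(2*s + 5)*uppergamma(s/2 + 1/4, 4) + 2**(s + 7/2)*(-2*s - 1) - 2**(s + 9/2) + 2**(3*s/2 + 11/4)*(10*s + 5) + 2**(3*s/2 + 19/4))/((2*s + 1)*(2*s + 5))
  Re(s) > -5/2

strip the shared t-power: t**2 on [0, 1); 2*t**2 + 1 on [1, sqrt(2)); exp(-2*t**2) on [sqrt(2), ∞)
back out the power substitution: t on [0, 1); 2*t + 1 on [1, 2); exp(-2*t) on [2, ∞)
decompose at 1, sqrt(2); ℳ[f](s) sums the 3 pieces' integrals
piece [0, 1): integrate t**(5/2) against the kernel
[1, sqrt(2)) adds the kernel integral of sqrt(t)*(2*t**2 + 1)
over [sqrt(2), ∞), the kernel integral of sqrt(t)*exp(-2*t**2) enters the sum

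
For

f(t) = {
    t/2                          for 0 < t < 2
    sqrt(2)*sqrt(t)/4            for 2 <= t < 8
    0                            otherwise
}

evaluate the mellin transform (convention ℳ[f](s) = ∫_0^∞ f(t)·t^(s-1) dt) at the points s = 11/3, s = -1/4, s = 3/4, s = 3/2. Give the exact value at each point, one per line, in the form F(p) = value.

F(11/3) = 132*2**(2/3)/175 + 12288/25
F(-1/4) = 2**(1/4)*(6 - sqrt(2))/3
F(3/4) = 2*2**(3/4)*(3 + 28*sqrt(2))/35
F(3/2) = 83*sqrt(2)/10

back out the common scale on t: t on [0, 1); sqrt(t)/2 on [1, 4)
reversing the shared t-power: sqrt(t) on [0, 1); 1/2 on [1, 4)
peel off the power substitution: t on [0, 1); 1/2 on [1, 2)
summing 2 kernel integrals split by 2 yields ℳ[f](s)
[0, 2) adds the kernel integral of t/2
between 2 and 8 the integrand is sqrt(2)*sqrt(t)/4·t^(s-1)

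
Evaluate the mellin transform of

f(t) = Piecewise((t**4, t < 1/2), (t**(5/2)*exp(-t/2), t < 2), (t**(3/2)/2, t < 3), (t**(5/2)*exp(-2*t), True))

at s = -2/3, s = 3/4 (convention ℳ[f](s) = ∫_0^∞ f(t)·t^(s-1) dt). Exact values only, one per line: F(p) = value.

back out the shared t-power: t**2 on [0, 1/2); sqrt(t)*exp(-t/2) on [1/2, 2); 1/(2*sqrt(t)) on [2, 3); …
the shared t-power comes off first: t**(3/2) on [0, 1/2); exp(-t/2) on [1/2, 2); 1/(2*t) on [2, 3); …
breakpoints 1/2, 2, 3: one integral from each of the 4 segments
piece [0, 1/2): integrate t**4 against the kernel
[1/2, 2) adds the kernel integral of t**(5/2)*exp(-t/2)
segment 2 to 3 holds t**(3/2)/2; add its integral
the [3, ∞) slice contributes ∫ t**(5/2)*exp(-2*t)·t^(s-1) dt

F(-2/3) = -2*2**(5/6)*uppergamma(11/6, 1) - 3*2**(5/6)/5 + 2**(1/6)*uppergamma(11/6, 6)/4 + 3*2**(2/3)/160 + 3*3**(5/6)/5 + 2*2**(5/6)*uppergamma(11/6, 1/4)
F(3/4) = -8*2**(1/4)*uppergamma(13/4, 1) - 1207*2**(1/4)/1368 + 2**(3/4)*uppergamma(13/4, 6)/16 + 2*3**(1/4) + 8*2**(1/4)*uppergamma(13/4, 1/4)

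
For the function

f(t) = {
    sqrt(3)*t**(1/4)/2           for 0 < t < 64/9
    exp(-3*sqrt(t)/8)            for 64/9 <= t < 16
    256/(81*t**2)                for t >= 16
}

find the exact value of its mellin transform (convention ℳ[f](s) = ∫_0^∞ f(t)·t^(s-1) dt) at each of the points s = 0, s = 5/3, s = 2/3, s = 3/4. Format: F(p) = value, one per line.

F(0) = 2*Ei(-3/2) + 1/162 - 2*Ei(-1) + 4*sqrt(2)
F(5/3) = -2048*3**(2/3)*uppergamma(10/3, 3/2)/81 + 64*2**(2/3)/27 + 4096*sqrt(2)*3**(2/3)/621 + 2048*3**(2/3)*uppergamma(10/3, 1)/81
F(2/3) = 6**(2/3)*(-1584*2**(1/3)*uppergamma(4/3, 3/2) + 11*3**(1/3) + 1584*2**(1/3)*uppergamma(4/3, 1) + 864*2**(5/6))/891
F(3/4) = -32*exp(-3/2)/3 - 16*sqrt(6)*sqrt(pi)*erfc(sqrt(6)/2)/9 + 32/405 + 16*sqrt(6)*sqrt(pi)*erfc(1)/9 + 32*sqrt(6)*exp(-1)/9 + 32*sqrt(3)/9

reversing the power substitution: sqrt(3)*sqrt(t)/2 on [0, 8/3); exp(-3*t/8) on [8/3, 4); 256/(81*t**4) on [4, ∞)
strip the common scale on t: sqrt(2)*sqrt(t)/2 on [0, 4); exp(-t/4) on [4, 6); 16/t**4 on [6, ∞)
reversing the common scale on t: sqrt(t) on [0, 2); exp(-t/2) on [2, 3); t**(-4) on [3, ∞)
along the cuts 64/9, 16, ℳ[f](s) splits into 3 integrals
the [0, 64/9) slice contributes ∫ sqrt(3)*t**(1/4)/2·t^(s-1) dt
piece [64/9, 16): integrate exp(-3*sqrt(t)/8) against the kernel
∫ 256/(81*t**2)·t^(s-1) over [16, ∞)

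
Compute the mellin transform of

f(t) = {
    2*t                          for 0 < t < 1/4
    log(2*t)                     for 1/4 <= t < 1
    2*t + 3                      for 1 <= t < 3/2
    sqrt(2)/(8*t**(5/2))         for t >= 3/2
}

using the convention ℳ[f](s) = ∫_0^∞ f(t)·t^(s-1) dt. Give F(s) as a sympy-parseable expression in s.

invert the common scale on t to get t on [0, 1/2); log(t) on [1/2, 2); t + 3 on [2, 3); …
f breaks at 1/4, 1, 3/2 into 4 integrals to sum
segment [0, 1/4) carries 2*t; integrate it
on [1/4, 1) integrate f = log(2*t) against the kernel
segment 1 to 3/2 holds (2*t + 3); add its integral
for t in [3/2, ∞): the term is ∫ sqrt(2)/(8*t**(5/2))·t^(s-1)

(-270*2**(2*s)*s**2*(2*s - 5) + 54*2**(2*s)*s*(s + 1)*(2*s - 5)*log(2) - 162*2**(2*s)*s*(2*s - 5) - 54*2**(2*s)*(s + 1)*(2*s - 5) - 4*sqrt(3)*6**s*s**2*(s + 1) + 324*6**s*s**2*(2*s - 5) + 162*6**s*s*(2*s - 5) + 27*s**2*(2*s - 5) + 54*s*(s + 1)*(2*s - 5)*log(2) + (2*s - 5)*(54*s + 54))/(54*2**(2*s)*s**2*(s + 1)*(2*s - 5))
  -1 < Re(s) < 5/2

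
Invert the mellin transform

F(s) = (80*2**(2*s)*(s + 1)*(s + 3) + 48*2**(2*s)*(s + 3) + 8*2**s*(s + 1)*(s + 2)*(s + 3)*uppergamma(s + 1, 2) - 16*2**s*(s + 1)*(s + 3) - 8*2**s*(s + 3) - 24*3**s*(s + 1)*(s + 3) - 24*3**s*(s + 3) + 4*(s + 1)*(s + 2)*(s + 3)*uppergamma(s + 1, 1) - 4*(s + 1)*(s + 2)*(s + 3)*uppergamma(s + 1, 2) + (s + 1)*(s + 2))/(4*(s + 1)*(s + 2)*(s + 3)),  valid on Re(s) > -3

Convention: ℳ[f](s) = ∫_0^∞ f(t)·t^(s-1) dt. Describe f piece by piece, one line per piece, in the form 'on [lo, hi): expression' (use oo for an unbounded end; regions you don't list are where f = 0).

remove the shared t-power first: t**4/4 on [0, 1); t**2*exp(-t) on [1, 2); t**2*(t/2 + 1) on [2, 3); …
back out the shared t-power: t**2/4 on [0, 1); exp(-t) on [1, 2); t/2 + 1 on [2, 3); …
reversing the common scale on t: t**2 on [0, 1/2); exp(-2*t) on [1/2, 1); t + 1 on [1, 3/2); …
integrate the 5 segments split at 1, 2, 3, 4, then add the results
on [0, 1): add ∫ t**3/4·t^(s-1) dt
piece [1, 2): integrate t*exp(-t) against the kernel
segment 2 to 3 holds t*(t/2 + 1); add its integral
on [3, 4) integrate f = t*(t/2 + 3) against the kernel
∫ t*exp(-t/2)·t^(s-1) over [4, ∞)

on [0, 1): t**3/4
on [1, 2): t*exp(-t)
on [2, 3): t*(t/2 + 1)
on [3, 4): t*(t/2 + 3)
on [4, oo): t*exp(-t/2)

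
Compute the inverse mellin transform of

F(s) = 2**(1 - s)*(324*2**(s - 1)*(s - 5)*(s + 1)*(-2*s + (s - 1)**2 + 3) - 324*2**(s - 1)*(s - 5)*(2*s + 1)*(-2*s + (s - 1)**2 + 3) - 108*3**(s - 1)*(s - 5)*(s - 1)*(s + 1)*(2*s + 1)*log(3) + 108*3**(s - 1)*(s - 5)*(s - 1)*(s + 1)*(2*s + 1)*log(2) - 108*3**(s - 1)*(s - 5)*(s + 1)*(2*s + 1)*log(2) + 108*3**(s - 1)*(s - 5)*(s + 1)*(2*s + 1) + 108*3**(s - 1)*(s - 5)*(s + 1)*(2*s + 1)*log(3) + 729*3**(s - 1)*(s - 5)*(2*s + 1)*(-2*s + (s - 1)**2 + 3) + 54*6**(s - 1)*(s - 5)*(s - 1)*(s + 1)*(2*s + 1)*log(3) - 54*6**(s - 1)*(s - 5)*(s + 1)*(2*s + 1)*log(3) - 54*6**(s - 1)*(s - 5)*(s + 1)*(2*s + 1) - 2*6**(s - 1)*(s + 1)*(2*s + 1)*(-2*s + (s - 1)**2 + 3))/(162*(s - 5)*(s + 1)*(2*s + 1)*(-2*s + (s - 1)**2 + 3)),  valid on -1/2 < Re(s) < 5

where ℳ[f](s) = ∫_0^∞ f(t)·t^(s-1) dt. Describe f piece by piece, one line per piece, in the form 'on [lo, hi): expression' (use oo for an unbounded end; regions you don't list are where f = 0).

on [0, 1): sqrt(t)
on [1, 3/2): 2*t
on [3/2, 3): log(t)/t**2
on [3, oo): t**(-5)

strip the shared t-power: t**(3/2) on [0, 1); 2*t**2 on [1, 3/2); log(t)/t on [3/2, 3); …
the 4 pieces separated at 1, 3/2, 3 each add one integral
the [0, 1) slice contributes ∫ sqrt(t)·t^(s-1) dt
for t in [1, 3/2): the term is ∫ 2*t·t^(s-1)
∫ log(t)/t**2·t^(s-1) over [3/2, 3)
∫ t**(-5)·t^(s-1) over [3, ∞)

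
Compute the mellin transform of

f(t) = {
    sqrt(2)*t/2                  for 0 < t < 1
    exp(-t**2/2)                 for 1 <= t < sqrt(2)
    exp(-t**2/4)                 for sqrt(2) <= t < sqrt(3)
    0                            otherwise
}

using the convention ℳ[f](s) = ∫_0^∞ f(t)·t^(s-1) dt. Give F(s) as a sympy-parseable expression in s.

back out the power substitution: sqrt(2)*sqrt(t)/2 on [0, 1); exp(-t/2) on [1, 2); exp(-t/4) on [2, 3)
peel off the common scale on t: sqrt(t) on [0, 1/2); exp(-t) on [1/2, 1); exp(-t/2) on [1, 3/2)
along the cuts 1, sqrt(2), ℳ[f](s) splits into 3 integrals
piece [0, 1): integrate sqrt(2)*t/2 against the kernel
segment 1 to sqrt(2) holds exp(-t**2/2); add its integral
on [sqrt(2), sqrt(3)): add ∫ exp(-t**2/4)·t^(s-1) dt

(2**(s/2)*(s + 1)*uppergamma(s/2, 1/2) - 2**(s/2)*(s + 1)*uppergamma(s/2, 1) + 2**s*(s + 1)*uppergamma(s/2, 1/2) - 2**s*(s + 1)*uppergamma(s/2, 3/4) + sqrt(2))/(2*(s + 1))
  Re(s) > -1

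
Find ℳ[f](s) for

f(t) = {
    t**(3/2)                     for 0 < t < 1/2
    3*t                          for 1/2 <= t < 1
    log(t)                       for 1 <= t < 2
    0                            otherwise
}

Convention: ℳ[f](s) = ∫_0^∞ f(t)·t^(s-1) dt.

(-2*2**(2*s)*(s + 1)*(2*s + 3) + 6*2**s*s**2*(2*s + 3) + 2*2**s*(s + 1)*(2*s + 3) + 4**s*s*(s + 1)*(2*s + 3)*log(4) + sqrt(2)*s**2*(s + 1) - 3*s**2*(2*s + 3))/(2*2**s*s**2*(s + 1)*(2*s + 3))
  Re(s) > -3/2

treat the 3 regions marked off by 1/2, 1 separately and sum
over [0, 1/2), the kernel integral of t**(3/2) enters the sum
piece [1/2, 1): integrate 3*t against the kernel
piece [1, 2): integrate log(t) against the kernel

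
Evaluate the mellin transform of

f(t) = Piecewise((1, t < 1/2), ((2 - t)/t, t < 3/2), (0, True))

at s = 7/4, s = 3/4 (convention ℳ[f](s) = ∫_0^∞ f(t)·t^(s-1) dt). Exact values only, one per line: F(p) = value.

F(7/4) = 2**(1/4)*(-22 + 19*3**(3/4))/21
F(3/4) = 2*2**(1/4)*(14 - 5*3**(3/4))/3

peel off the shared t-power: t on [0, 1/2); 2 - t on [1/2, 3/2)
slice at 1/2, transform all 2 pieces, and sum them
over [0, 1/2), the kernel integral of 1 enters the sum
on [1/2, 3/2) integrate f = (2 - t)/t against the kernel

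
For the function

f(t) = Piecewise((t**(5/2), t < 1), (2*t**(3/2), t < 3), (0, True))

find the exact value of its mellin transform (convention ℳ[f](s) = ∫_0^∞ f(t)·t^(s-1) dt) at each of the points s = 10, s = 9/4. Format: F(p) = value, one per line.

F(10) = -54/575 + 708588*sqrt(3)/23
F(9/4) = -92/285 + 72*3**(3/4)/5

strip the shared t-power: t**(3/2) on [0, 1); 2*sqrt(t) on [1, 3)
the 2 pieces separated at 1 each add one integral
[0, 1) adds the kernel integral of t**(5/2)
over [1, 3), the kernel integral of 2*t**(3/2) enters the sum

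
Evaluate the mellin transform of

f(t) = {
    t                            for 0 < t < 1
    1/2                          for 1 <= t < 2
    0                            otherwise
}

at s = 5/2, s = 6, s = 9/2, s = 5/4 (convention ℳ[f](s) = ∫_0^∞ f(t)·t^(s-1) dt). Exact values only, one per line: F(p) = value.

cuts at 1: linearity sums the 2 kernel integrals
between 0 and 1 the integrand is t·t^(s-1)
piece [1, 2): integrate 1/2 against the kernel

F(5/2) = 3/35 + 4*sqrt(2)/5
F(6) = 151/28
F(9/2) = 7/99 + 16*sqrt(2)/9
F(5/4) = 2/45 + 4*2**(1/4)/5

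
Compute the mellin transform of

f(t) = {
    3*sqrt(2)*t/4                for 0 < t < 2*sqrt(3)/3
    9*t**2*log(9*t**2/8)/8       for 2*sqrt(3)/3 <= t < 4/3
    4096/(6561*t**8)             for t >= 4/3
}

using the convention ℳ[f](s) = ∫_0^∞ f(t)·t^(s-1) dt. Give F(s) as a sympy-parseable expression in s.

undo the common scale on t: sqrt(2)*t/2 on [0, sqrt(3)); t**2*log(t**2/2)/2 on [sqrt(3), 2); 16/t**8 on [2, ∞)
the power substitution comes off first: sqrt(2)*sqrt(t)/2 on [0, 3); t*log(t/2)/2 on [3, 4); 16/t**4 on [4, ∞)
undo the common scale on t: sqrt(t) on [0, 3/2); t*log(t) on [3/2, 2); t**(-4) on [2, ∞)
f breaks at 2*sqrt(3)/3, 4/3 into 3 integrals to sum
on [0, 2*sqrt(3)/3) integrate f = 3*sqrt(2)*t/4 against the kernel
∫ over [2*sqrt(3)/3, 4/3) of 9*t**2*log(9*t**2/8)/8·t^(s-1) joins the sum
segment [4/3, ∞) carries 4096/(6561*t**8); integrate it

2**s*(32*2**s*s*(s - 8)*(s + 1)*log(2) - 64*2**s*(s - 8)*(s + 1) + 64*2**s*(s - 8)*(s + 1)*log(2) - 2**s*(s + 1)*(s**2 + 4*s + 4) + 3**(s/2)*s*(s - 8)*(s + 1)*(-24*log(3) + 24*log(2)) + 3**(s/2)*(s - 8)*(s + 1)*(-48*log(3) + 48*log(2)) + 48*3**(s/2)*(s - 8)*(s + 1) + 8*3**(s/2)*sqrt(6)*(s - 8)*(s**2 + 4*s + 4))/(16*3**s*(s - 8)*(s + 1)*(s**2 + 4*s + 4))
  -1 < Re(s) < 8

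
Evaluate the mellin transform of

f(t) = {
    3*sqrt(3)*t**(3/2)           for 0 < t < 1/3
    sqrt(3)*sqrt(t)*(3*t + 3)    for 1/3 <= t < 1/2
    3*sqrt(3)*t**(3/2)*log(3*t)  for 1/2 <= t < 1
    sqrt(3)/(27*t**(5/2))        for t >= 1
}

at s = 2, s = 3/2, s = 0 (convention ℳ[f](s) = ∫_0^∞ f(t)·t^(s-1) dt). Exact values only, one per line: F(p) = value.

undo the common scale on t: t**(3/2) on [0, 1); sqrt(t)*(t + 3) on [1, 3/2); t**(3/2)*log(t) on [3/2, 3); …
the shared t-power comes off first: t on [0, 1); t + 3 on [1, 3/2); t*log(t) on [3/2, 3); …
breakpoints 1/3, 1/2, 1: one integral from each of the 4 segments
over [0, 1/3), the kernel integral of 3*sqrt(3)*t**(3/2) enters the sum
between 1/3 and 1/2 the integrand is sqrt(3)*sqrt(t)*(3*t + 3)·t^(s-1)
on [1/2, 1) integrate f = 3*sqrt(3)*t**(3/2)*log(3*t) against the kernel
between 1 and ∞ the integrand is sqrt(3)/(27*t**(5/2))·t^(s-1)

F(2) = -226*sqrt(3)/1323 - 3*sqrt(6)*log(3)/56 - 2/15 + 3*sqrt(6)*log(2)/56 + 429*sqrt(6)/1960 + 6*sqrt(3)*log(3)/7
F(3/2) = sqrt(3)*(17 + 27*log(2) + 189*log(3))/216
F(0) = -6 - 178*sqrt(3)/135 + log(2**(sqrt(6)/2)*3**(-sqrt(6)/2 + 2*sqrt(3))) + 23*sqrt(6)/6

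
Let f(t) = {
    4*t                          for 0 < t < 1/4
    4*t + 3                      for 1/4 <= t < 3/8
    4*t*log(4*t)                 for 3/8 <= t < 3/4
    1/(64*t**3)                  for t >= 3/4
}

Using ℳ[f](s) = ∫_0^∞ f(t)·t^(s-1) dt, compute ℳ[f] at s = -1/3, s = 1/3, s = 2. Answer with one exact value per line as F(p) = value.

reversing the power substitution: 4*t**2 on [0, 1/2); 4*t**2 + 3 on [1/2, sqrt(6)/4); 4*t**2*log(4*t**2) on [sqrt(6)/4, sqrt(3)/2); …
reversing the common scale on t: t**2 on [0, 1); t**2 + 3 on [1, sqrt(6)/2); t**2*log(t**2) on [sqrt(6)/2, sqrt(3)); …
undo the power substitution: t on [0, 1); t + 3 on [1, 3/2); t*log(t) on [3/2, 3); …
f breaks at 1/4, 3/8, 3/4 into 4 integrals to sum
segment 0 to 1/4 holds 4*t; add its integral
on [1/4, 3/8) integrate f = (4*t + 3) against the kernel
piece [3/8, 3/4): integrate 4*t*log(4*t) against the kernel
on [3/4, ∞): add ∫ 1/(64*t**3)·t^(s-1) dt

F(-1/3) = -1213*6**(2/3)/540 - 9*3**(2/3)/4 + log(2**(3*3**(2/3)/2)*3**(-3*3**(2/3)/2 + 3*6**(2/3)/2)) + 9*2**(2/3)
F(1/3) = -9*2**(1/3)/2 - 241*6**(1/3)/288 - 9*3**(1/3)*log(3)/16 + 9*3**(1/3)*log(2)/16 + 9*6**(1/3)*log(3)/8 + 351*3**(1/3)/64
F(2) = 17/384 + log(4374**(9/128))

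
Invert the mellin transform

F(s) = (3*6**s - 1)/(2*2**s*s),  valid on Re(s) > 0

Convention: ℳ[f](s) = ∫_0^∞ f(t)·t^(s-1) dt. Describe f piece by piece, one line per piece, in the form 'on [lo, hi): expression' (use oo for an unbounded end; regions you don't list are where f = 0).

summing 2 kernel integrals split by 1/2 yields ℳ[f](s)
segment 0 to 1/2 holds 1; add its integral
on [1/2, 3) integrate f = 3/2 against the kernel

on [0, 1/2): 1
on [1/2, 3): 3/2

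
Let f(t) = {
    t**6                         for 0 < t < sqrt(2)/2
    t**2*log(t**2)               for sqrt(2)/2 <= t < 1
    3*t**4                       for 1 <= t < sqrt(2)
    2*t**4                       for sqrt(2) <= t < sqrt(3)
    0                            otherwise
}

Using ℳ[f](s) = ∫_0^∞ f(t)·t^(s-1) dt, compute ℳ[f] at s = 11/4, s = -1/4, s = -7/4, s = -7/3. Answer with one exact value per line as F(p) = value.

reversing the power substitution: t**3 on [0, 1/2); t*log(t) on [1/2, 1); 3*t**2 on [1, 2); …
strip the shared t-power: t on [0, 1/2); log(t)/t on [1/2, 1); 3 on [1, 2); …
slice at sqrt(2)/2, 1, sqrt(2), transform all 4 pieces, and sum them
∫ t**6·t^(s-1) over [0, sqrt(2)/2)
on [sqrt(2)/2, 1): add ∫ t**2*log(t**2)·t^(s-1) dt
on [1, sqrt(2)) integrate f = 3*t**4 against the kernel
over [sqrt(2), sqrt(3)), the kernel integral of 2*t**4 enters the sum

F(11/4) = 2**(5/8)*(-727440*2**(3/8) + 39987 + 71820*log(2) + 1617280*2**(3/4) + 10916640*6**(3/8))/2729160
F(-1/4) = 2**(1/8)*(-24564*2**(7/8) + 9660*log(2) + 11775 + 18032*2**(3/4) + 27048*6**(7/8))/33810
F(-7/4) = 2**(7/8)*(-5100*2**(1/8) + 136*2**(1/4) + 612*log(2) + 408*6**(1/8) + 4905)/306
F(-7/3) = -99/5 - 3*2**(1/6)*log(2) + 3*2**(5/6)/5 + 6*3**(5/6)/5 + 795*2**(1/6)/44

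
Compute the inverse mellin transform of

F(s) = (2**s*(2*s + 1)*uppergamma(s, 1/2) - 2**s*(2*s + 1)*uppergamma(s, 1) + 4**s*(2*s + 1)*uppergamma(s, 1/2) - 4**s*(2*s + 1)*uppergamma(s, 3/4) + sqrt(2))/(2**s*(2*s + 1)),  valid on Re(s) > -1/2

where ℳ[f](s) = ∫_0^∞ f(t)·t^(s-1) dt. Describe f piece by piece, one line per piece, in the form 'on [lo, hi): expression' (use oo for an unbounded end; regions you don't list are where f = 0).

on [0, 1/2): sqrt(t)
on [1/2, 1): exp(-t)
on [1, 3/2): exp(-t/2)

split f at 1/2, 1: ℳ[f](s) collects 3 kernel integrals
piece [0, 1/2): integrate sqrt(t) against the kernel
∫ exp(-t)·t^(s-1) over [1/2, 1)
∫ exp(-t/2)·t^(s-1) over [1, 3/2)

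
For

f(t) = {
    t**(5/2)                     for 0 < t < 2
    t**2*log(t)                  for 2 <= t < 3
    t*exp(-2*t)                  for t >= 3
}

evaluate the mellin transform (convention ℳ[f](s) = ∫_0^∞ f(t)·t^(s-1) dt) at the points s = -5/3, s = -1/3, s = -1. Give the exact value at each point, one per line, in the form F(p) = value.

strip the shared t-power: t**(3/2) on [0, 2); t*log(t) on [2, 3); exp(-2*t) on [3, ∞)
slice at 2, 3, transform all 3 pieces, and sum them
[0, 2) adds the kernel integral of t**(5/2)
the [2, 3) slice contributes ∫ t**2*log(t)·t^(s-1) dt
piece [3, ∞): integrate t*exp(-2*t) against the kernel

F(-5/3) = -9*3**(1/3) + 2**(2/3)*uppergamma(-2/3, 6) + log(3**(3*3**(1/3))/2**(3*2**(1/3))) + 6*2**(5/6)/5 + 9*2**(1/3)
F(-1/3) = -27*3**(2/3)/25 - 6*2**(2/3)*log(2)/5 + 2**(1/3)*uppergamma(2/3, 6)/2 + 18*2**(2/3)/25 + 24*2**(1/6)/13 + 9*3**(2/3)*log(3)/5
F(-1) = -1 - Ei(-6) + 4*sqrt(2)/3 + log(27/4)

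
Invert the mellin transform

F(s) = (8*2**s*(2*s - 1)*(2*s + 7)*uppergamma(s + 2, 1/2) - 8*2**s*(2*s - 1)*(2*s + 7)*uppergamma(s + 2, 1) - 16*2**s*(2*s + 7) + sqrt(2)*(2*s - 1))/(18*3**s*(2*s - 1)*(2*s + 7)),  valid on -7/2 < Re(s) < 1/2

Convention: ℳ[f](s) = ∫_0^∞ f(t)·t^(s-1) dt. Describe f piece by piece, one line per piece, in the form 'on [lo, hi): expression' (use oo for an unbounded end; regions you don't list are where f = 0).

on [0, 1/3): 3*sqrt(6)*t**(7/2)/4
on [1/3, 2/3): t**2*exp(-3*t/2)
on [2/3, oo): 4*sqrt(6)/(27*sqrt(t))

invert the shared t-power to get 3*sqrt(6)*t**(3/2)/4 on [0, 1/3); exp(-3*t/2) on [1/3, 2/3); 4*sqrt(6)/(27*t**(5/2)) on [2/3, ∞)
invert the common scale on t to get t**(3/2) on [0, 1/2); exp(-t) on [1/2, 1); t**(-5/2) on [1, ∞)
breakpoints 1/3, 2/3: one integral from each of the 3 segments
[0, 1/3) adds the kernel integral of 3*sqrt(6)*t**(7/2)/4
over [1/3, 2/3), the kernel integral of t**2*exp(-3*t/2) enters the sum
∫ 4*sqrt(6)/(27*sqrt(t))·t^(s-1) over [2/3, ∞)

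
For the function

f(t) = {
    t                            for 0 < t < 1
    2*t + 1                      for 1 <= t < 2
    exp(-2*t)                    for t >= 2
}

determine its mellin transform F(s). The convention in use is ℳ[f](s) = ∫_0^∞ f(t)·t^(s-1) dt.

summing 3 kernel integrals split by 1, 2 yields ℳ[f](s)
for t in [0, 1): the term is ∫ t·t^(s-1)
segment [1, 2) carries (2*t + 1); integrate it
the [2, ∞) slice contributes ∫ exp(-2*t)·t^(s-1) dt

(2**s*s*(s + 1)*uppergamma(s, 4) - 2*4**s*s - 4**s + 5*8**s*s + 8**s)/(4**s*s*(s + 1))
  Re(s) > -1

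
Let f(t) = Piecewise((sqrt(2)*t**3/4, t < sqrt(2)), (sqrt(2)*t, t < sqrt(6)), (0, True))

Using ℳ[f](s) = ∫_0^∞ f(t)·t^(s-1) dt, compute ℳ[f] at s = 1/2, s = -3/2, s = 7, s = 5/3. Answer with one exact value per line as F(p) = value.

the power substitution comes off first: sqrt(2)*t**(3/2)/4 on [0, 2); sqrt(2)*sqrt(t) on [2, 6)
reversing the common scale on t: t**(3/2) on [0, 1); 2*sqrt(t) on [1, 3)
decompose at sqrt(2); ℳ[f](s) sums the 2 pieces' integrals
[0, sqrt(2)) adds the kernel integral of sqrt(2)*t**3/4
∫ sqrt(2)*t·t^(s-1) over [sqrt(2), sqrt(6))

F(1/2) = 2*2**(1/4)*(-11 + 14*3**(3/4))/21
F(-3/2) = 2**(1/4)*(7 - 2*3**(3/4))/3
F(7) = 804*sqrt(2)/5
F(5/3) = 3*2**(5/6)*(-5 + 21*3**(1/3))/28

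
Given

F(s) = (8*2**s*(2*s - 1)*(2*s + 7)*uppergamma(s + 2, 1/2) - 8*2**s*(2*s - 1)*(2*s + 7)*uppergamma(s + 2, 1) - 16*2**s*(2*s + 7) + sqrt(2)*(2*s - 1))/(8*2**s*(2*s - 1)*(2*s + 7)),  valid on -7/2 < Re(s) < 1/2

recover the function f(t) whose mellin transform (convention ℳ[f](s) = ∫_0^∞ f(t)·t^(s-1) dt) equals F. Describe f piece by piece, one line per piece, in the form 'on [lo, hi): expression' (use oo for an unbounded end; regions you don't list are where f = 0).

the shared t-power comes off first: t**(3/2) on [0, 1/2); exp(-t) on [1/2, 1); t**(-5/2) on [1, ∞)
decompose at 1/2, 1; ℳ[f](s) sums the 3 pieces' integrals
for t in [0, 1/2): the term is ∫ t**(7/2)·t^(s-1)
∫ t**2*exp(-t)·t^(s-1) over [1/2, 1)
∫ over [1, ∞) of 1/sqrt(t)·t^(s-1) joins the sum

on [0, 1/2): t**(7/2)
on [1/2, 1): t**2*exp(-t)
on [1, oo): 1/sqrt(t)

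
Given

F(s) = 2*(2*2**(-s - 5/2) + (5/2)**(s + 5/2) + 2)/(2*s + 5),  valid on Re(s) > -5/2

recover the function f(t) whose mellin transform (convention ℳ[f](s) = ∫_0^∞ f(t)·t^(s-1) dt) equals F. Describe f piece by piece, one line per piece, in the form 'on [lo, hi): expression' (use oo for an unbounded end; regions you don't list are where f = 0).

on [0, 1/2): 5*t**(5/2)
on [1/2, 1): 3*t**(5/2)
on [1, 5/2): t**(5/2)

along the cuts 1/2, 1, ℳ[f](s) splits into 3 integrals
on [0, 1/2) integrate f = 5*t**(5/2) against the kernel
∫ over [1/2, 1) of 3*t**(5/2)·t^(s-1) joins the sum
over [1, 5/2), the kernel integral of t**(5/2) enters the sum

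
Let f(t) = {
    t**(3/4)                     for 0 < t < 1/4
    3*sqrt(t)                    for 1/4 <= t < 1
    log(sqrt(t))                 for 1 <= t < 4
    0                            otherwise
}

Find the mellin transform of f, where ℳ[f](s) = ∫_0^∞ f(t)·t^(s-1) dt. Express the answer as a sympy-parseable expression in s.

2**(-2*s - 1)*(16**s*s*(2*s + 1)*(4*s + 3)*log(4) - 16**s*(2*s + 1)*(4*s + 3) + 2**(2*s + 2)*s**2*(12*s + 9) + 4**s*(2*s + 1)*(4*s + 3) + s**2*(-24*s - 18) + sqrt(2)*s**2*(4*s + 2))/(s**2*(2*s + 1)*(4*s + 3))
  Re(s) > -3/4

undo the power substitution: t**(3/2) on [0, 1/2); 3*t on [1/2, 1); log(t) on [1, 2)
split f at 1/4, 1: ℳ[f](s) collects 3 kernel integrals
for t in [0, 1/4): the term is ∫ t**(3/4)·t^(s-1)
on [1/4, 1): add ∫ 3*sqrt(t)·t^(s-1) dt
segment 1 to 4 holds log(sqrt(t)); add its integral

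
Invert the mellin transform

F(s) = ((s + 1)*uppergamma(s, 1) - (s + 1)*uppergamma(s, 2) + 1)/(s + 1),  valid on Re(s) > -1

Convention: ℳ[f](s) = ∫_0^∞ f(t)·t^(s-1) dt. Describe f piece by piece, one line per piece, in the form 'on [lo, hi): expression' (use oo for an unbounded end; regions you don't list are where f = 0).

on [0, 1): t
on [1, 2): exp(-t)

f breaks at 1 into 2 integrals to sum
for t in [0, 1): the term is ∫ t·t^(s-1)
between 1 and 2 the integrand is exp(-t)·t^(s-1)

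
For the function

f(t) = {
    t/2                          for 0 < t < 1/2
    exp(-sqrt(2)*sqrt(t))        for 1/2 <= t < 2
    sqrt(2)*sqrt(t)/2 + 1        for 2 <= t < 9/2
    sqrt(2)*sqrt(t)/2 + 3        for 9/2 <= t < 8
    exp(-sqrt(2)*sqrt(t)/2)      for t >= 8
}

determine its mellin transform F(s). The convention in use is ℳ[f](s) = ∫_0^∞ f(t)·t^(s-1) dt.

(40*2**(4*s)*s*(s + 1) + 12*2**(4*s)*(s + 1) + 8*2**(2*s)*s*(s + 1)*(2*s + 1)*uppergamma(2*s, 2) - 16*2**(2*s)*s*(s + 1) - 4*2**(2*s)*(s + 1) - 16*9**s*s*(s + 1) - 8*9**s*(s + 1) + 8*s*(s + 1)*(2*s + 1)*uppergamma(2*s, 1) - 8*s*(s + 1)*(2*s + 1)*uppergamma(2*s, 2) + s*(2*s + 1))/(4*2**s*s*(s + 1)*(2*s + 1))
  Re(s) > -1

back out the common scale on t: t on [0, 1/4); exp(-2*sqrt(t)) on [1/4, 1); sqrt(t) + 1 on [1, 9/4); …
strip the power substitution: t**2 on [0, 1/2); exp(-2*t) on [1/2, 1); t + 1 on [1, 3/2); …
split f at 1/2, 2, 9/2, 8: ℳ[f](s) collects 5 kernel integrals
piece [0, 1/2): integrate t/2 against the kernel
∫ over [1/2, 2) of exp(-sqrt(2)*sqrt(t))·t^(s-1) joins the sum
segment [2, 9/2) carries (sqrt(2)*sqrt(t)/2 + 1); integrate it
piece [9/2, 8): integrate (sqrt(2)*sqrt(t)/2 + 3) against the kernel
between 8 and ∞ the integrand is exp(-sqrt(2)*sqrt(t)/2)·t^(s-1)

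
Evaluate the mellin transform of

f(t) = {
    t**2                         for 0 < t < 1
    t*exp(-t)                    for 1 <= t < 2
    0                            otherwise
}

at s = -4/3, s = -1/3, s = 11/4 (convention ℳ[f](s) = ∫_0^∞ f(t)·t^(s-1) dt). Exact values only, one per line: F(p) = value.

undo the shared t-power: 1 on [0, 1); exp(-t)/t on [1, 2)
undo the shared t-power: t on [0, 1); exp(-t) on [1, 2)
integrate the 2 segments split at 1, then add the results
piece [0, 1): integrate t**2 against the kernel
on [1, 2): add ∫ t*exp(-t)·t^(s-1) dt

F(-4/3) = -uppergamma(-1/3, 2) + uppergamma(-1/3, 1) + 3/2
F(-1/3) = -uppergamma(2/3, 2) + uppergamma(2/3, 1) + 3/5
F(11/4) = -uppergamma(15/4, 2) + 4/19 + uppergamma(15/4, 1)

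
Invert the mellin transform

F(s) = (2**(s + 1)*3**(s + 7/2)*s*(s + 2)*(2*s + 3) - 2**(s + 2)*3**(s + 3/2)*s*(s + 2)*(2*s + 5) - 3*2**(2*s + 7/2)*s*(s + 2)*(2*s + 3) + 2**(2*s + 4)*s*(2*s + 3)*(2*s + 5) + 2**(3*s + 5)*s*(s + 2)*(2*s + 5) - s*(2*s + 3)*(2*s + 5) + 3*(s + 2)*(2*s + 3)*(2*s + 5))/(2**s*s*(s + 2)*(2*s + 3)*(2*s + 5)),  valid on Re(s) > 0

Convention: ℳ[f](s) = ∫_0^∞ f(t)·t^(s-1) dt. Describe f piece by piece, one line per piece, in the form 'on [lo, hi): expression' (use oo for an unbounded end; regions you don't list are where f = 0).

linearity at 1/2, 2, 3 turns ℳ[f](s) into 4 summed integrals
over [0, 1/2), the kernel integral of 3 enters the sum
segment 1/2 to 2 holds 4*t**2; add its integral
on [2, 3): add ∫ 3*t**(5/2)·t^(s-1) dt
the [3, 4) slice contributes ∫ 2*t**(3/2)·t^(s-1) dt

on [0, 1/2): 3
on [1/2, 2): 4*t**2
on [2, 3): 3*t**(5/2)
on [3, 4): 2*t**(3/2)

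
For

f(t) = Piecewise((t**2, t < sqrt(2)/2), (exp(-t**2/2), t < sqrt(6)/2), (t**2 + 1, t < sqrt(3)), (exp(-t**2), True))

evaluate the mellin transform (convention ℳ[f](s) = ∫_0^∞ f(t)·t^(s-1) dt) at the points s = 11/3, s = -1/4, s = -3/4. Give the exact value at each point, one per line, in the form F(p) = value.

F(11/3) = 2**(1/6)*(-1496*2**(2/3)*uppergamma(11/6, 3/4) - 603*3**(5/6) + 33 + 374*2**(5/6)*uppergamma(11/6, 3) + 1496*2**(2/3)*uppergamma(11/6, 1/4) + 1800*6**(5/6))/1496
F(-1/4) = 2**(1/8)*(-32*6**(7/8) - 21*2**(3/4)*uppergamma(-1/8, 3/4) + 21*2**(7/8)*uppergamma(-1/8, 3) + 24 + 21*2**(3/4)*uppergamma(-1/8, 1/4) + 88*3**(7/8))/84
F(-3/4) = 2**(3/8)*(-45*2**(1/4)*uppergamma(-3/8, 3/4) + 45*2**(5/8)*uppergamma(-3/8, 3) + 8*3**(5/8) + 45*2**(1/4)*uppergamma(-3/8, 1/4) + 72 + 32*6**(5/8))/180

peel off the power substitution: t on [0, 1/2); exp(-t/2) on [1/2, 3/2); t + 1 on [3/2, 3); …
along the cuts sqrt(2)/2, sqrt(6)/2, sqrt(3), ℳ[f](s) splits into 4 integrals
∫ over [0, sqrt(2)/2) of t**2·t^(s-1) joins the sum
segment sqrt(2)/2 to sqrt(6)/2 holds exp(-t**2/2); add its integral
over [sqrt(6)/2, sqrt(3)), the kernel integral of (t**2 + 1) enters the sum
over [sqrt(3), ∞), the kernel integral of exp(-t**2) enters the sum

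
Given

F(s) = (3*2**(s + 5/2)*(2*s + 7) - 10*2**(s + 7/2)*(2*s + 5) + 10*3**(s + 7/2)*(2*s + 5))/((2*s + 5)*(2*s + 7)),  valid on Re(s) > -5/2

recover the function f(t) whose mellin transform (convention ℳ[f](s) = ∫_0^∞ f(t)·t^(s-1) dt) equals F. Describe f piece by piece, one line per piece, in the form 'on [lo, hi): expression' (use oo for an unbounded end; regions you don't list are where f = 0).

summing 2 kernel integrals split by 2 yields ℳ[f](s)
∫ over [0, 2) of 3*t**(5/2)/2·t^(s-1) joins the sum
on [2, 3): add ∫ 5*t**(7/2)·t^(s-1) dt

on [0, 2): 3*t**(5/2)/2
on [2, 3): 5*t**(7/2)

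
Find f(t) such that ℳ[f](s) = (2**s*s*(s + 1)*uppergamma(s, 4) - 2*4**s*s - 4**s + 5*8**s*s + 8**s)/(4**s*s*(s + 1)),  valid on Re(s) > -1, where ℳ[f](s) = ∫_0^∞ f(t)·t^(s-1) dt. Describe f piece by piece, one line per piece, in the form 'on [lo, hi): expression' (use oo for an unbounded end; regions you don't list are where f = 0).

on [0, 1): t
on [1, 2): 2*t + 1
on [2, oo): exp(-2*t)

along the cuts 1, 2, ℳ[f](s) splits into 3 integrals
on [0, 1): add ∫ t·t^(s-1) dt
[1, 2) adds the kernel integral of (2*t + 1)
segment 2 to ∞ holds exp(-2*t); add its integral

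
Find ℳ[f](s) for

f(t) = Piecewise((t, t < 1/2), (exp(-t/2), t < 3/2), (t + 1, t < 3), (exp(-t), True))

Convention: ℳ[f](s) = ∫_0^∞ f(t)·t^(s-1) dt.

linearity at 1/2, 3/2, 3 turns ℳ[f](s) into 4 summed integrals
the [0, 1/2) slice contributes ∫ t·t^(s-1) dt
on [1/2, 3/2): add ∫ exp(-t/2)·t^(s-1) dt
segment [3/2, 3) carries (t + 1); integrate it
segment [3, ∞) carries exp(-t); integrate it

(2*2**s*s*(s + 1)*uppergamma(s, 3) - 5*3**s*s - 2*3**s + 2*4**s*s*(s + 1)*uppergamma(s, 1/4) - 2*4**s*s*(s + 1)*uppergamma(s, 3/4) + 8*6**s*s + 2*6**s + s)/(2*2**s*s*(s + 1))
  Re(s) > -1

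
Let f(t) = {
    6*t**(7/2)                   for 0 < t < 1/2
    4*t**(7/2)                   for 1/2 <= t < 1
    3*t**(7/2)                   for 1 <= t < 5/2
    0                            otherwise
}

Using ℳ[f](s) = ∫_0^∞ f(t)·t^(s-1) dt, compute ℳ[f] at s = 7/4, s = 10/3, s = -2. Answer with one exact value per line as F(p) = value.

F(7/4) = 2**(3/4)/168 + 4/21 + 3125*2**(3/4)*5**(1/4)/112
F(10/3) = 3*2**(1/6)/1312 + 6/41 + 140625*2**(1/6)*5**(5/6)/2624
F(-2) = sqrt(2)/3 + 2/3 + 5*sqrt(10)/2

summing 3 kernel integrals split by 1/2, 1 yields ℳ[f](s)
piece [0, 1/2): integrate 6*t**(7/2) against the kernel
on [1/2, 1) integrate f = 4*t**(7/2) against the kernel
on [1, 5/2): add ∫ 3*t**(7/2)·t^(s-1) dt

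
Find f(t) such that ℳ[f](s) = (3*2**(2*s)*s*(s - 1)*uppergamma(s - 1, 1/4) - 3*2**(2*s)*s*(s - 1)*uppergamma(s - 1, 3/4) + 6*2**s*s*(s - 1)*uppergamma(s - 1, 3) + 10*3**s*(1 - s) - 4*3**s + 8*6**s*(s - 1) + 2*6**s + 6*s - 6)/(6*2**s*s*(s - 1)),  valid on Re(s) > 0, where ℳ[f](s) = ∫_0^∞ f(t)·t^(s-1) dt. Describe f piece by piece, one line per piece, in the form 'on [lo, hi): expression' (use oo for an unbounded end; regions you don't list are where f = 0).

on [0, 1/2): 1
on [1/2, 3/2): exp(-t/2)/t
on [3/2, 3): (t + 1)/t
on [3, oo): exp(-t)/t

strip the shared t-power: t on [0, 1/2); exp(-t/2) on [1/2, 3/2); t + 1 on [3/2, 3); …
integrate the 4 segments split at 1/2, 3/2, 3, then add the results
segment [0, 1/2) carries 1; integrate it
piece [1/2, 3/2): integrate exp(-t/2)/t against the kernel
piece [3/2, 3): integrate (t + 1)/t against the kernel
the [3, ∞) slice contributes ∫ exp(-t)/t·t^(s-1) dt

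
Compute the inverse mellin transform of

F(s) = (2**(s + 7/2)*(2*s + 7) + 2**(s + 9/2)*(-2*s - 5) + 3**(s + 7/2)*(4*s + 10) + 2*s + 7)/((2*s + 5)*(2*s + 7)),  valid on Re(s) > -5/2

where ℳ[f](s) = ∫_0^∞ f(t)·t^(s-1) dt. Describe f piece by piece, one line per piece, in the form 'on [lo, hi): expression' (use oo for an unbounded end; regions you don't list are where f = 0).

decompose at 1, 2; ℳ[f](s) sums the 3 pieces' integrals
[0, 1) adds the kernel integral of 3*t**(5/2)/2
between 1 and 2 the integrand is t**(5/2)·t^(s-1)
on [2, 3): add ∫ t**(7/2)·t^(s-1) dt

on [0, 1): 3*t**(5/2)/2
on [1, 2): t**(5/2)
on [2, 3): t**(7/2)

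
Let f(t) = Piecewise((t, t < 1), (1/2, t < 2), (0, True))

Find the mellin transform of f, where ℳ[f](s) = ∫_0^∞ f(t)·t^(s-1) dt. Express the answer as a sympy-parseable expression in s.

the 2 pieces separated at 1 each add one integral
between 0 and 1 the integrand is t·t^(s-1)
on [1, 2): add ∫ 1/2·t^(s-1) dt

(2**s*(s + 1) + s - 1)/(2*s*(s + 1))
  Re(s) > -1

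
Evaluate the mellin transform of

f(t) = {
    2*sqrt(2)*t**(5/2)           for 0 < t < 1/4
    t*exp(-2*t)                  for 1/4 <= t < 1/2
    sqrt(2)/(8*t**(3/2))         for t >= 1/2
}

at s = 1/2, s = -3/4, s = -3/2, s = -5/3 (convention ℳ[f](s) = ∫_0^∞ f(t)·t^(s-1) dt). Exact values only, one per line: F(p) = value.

F(1/2) = -sqrt(2)*exp(-1)/4 - sqrt(2)*sqrt(pi)*erfc(1)/8 + sqrt(2)*sqrt(pi)*erfc(sqrt(2)/2)/8 + exp(-1/2)/4 + 25*sqrt(2)/96
F(-3/4) = -2**(3/4)*uppergamma(1/4, 1)/2 + 1/7 + 2*2**(3/4)/9 + 2**(3/4)*uppergamma(1/4, 1/2)/2
F(-3/2) = -2*sqrt(2)*sqrt(pi)*erfc(sqrt(2)/2) - 2*sqrt(2)*exp(-1) + 2*sqrt(2)*sqrt(pi)*erfc(1) + 5*sqrt(2)/6 + 4*exp(-1/2)
F(-5/3) = -2**(2/3)*uppergamma(-2/3, 1) + 6*2**(2/3)/19 + 2**(2/3)*uppergamma(-2/3, 1/2) + 3*2**(5/6)/5

back out the shared t-power: 2*sqrt(2)*t**(3/2) on [0, 1/4); exp(-2*t) on [1/4, 1/2); sqrt(2)/(8*t**(5/2)) on [1/2, ∞)
strip the common scale on t: t**(3/2) on [0, 1/2); exp(-t) on [1/2, 1); t**(-5/2) on [1, ∞)
breakpoints 1/4, 1/2: one integral from each of the 3 segments
on [0, 1/4): add ∫ 2*sqrt(2)*t**(5/2)·t^(s-1) dt
[1/4, 1/2) adds the kernel integral of t*exp(-2*t)
segment [1/2, ∞) carries sqrt(2)/(8*t**(3/2)); integrate it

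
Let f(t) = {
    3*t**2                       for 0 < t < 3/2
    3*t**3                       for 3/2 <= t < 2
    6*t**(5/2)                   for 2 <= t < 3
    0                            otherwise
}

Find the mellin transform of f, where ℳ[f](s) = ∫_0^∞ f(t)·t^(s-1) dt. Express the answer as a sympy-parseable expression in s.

3*(64*2**s*(s + 2)*(2*s + 5) - 128*2**(s + 1/2)*(s + 2)*(s + 3) + 288*3**(s + 1/2)*(s + 2)*(s + 3) - 27*3**s*(s + 2)*(2*s + 5)/2**s + 18*3**s*(s + 3)*(2*s + 5)/2**s)/(8*(s + 2)*(s + 3)*(2*s + 5))
  Re(s) > -2

split f at 3/2, 2: ℳ[f](s) collects 3 kernel integrals
segment [0, 3/2) carries 3*t**2; integrate it
over [3/2, 2), the kernel integral of 3*t**3 enters the sum
between 2 and 3 the integrand is 6*t**(5/2)·t^(s-1)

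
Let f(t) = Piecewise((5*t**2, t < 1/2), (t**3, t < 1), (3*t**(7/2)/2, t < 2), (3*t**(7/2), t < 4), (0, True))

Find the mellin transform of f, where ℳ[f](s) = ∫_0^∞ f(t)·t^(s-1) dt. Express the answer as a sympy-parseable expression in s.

the 4 pieces separated at 1/2, 1, 2 each add one integral
for t in [0, 1/2): the term is ∫ 5*t**2·t^(s-1)
for t in [1/2, 1): the term is ∫ t**3·t^(s-1)
on [1, 2) integrate f = 3*t**(7/2)/2 against the kernel
between 2 and 4 the integrand is 3*t**(7/2)·t^(s-1)

(6144*2**(2*s)*(s + 2)*(s + 3) - 192*2**(s + 1/2)*(s + 2)*(s + 3) - 24*(s + 2)*(s + 3) + 8*(s + 2)*(2*s + 7) - (s + 2)*(2*s + 7)/2**s + 10*(s + 3)*(2*s + 7)/2**s)/(8*(s + 2)*(s + 3)*(2*s + 7))
  Re(s) > -2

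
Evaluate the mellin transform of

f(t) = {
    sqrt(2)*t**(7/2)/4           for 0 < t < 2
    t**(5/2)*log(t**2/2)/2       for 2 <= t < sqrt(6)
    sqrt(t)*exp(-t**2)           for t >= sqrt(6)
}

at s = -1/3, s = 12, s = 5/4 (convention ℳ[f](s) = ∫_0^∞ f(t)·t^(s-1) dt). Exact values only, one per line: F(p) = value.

F(-1/3) = -216*6**(1/12)/169 - 12*2**(1/6)*log(2)/13 + uppergamma(1/12, 6)/2 + 144*2**(1/6)/169 + 12*2**(2/3)/19 + 18*6**(1/12)*log(3)/13
F(12) = -1119744*6**(1/4)/841 - 16384*sqrt(2)*log(2)/29 + uppergamma(25/4, 6)/2 + 65536*sqrt(2)/841 + 32768/31 + 279936*6**(1/4)*log(3)/29
F(5/4) = -32*6**(7/8)/75 - 16*2**(3/4)*log(2)/15 + uppergamma(7/8, 6)/2 + 128*2**(3/4)/225 + 32*2**(1/4)/19 + 4*6**(7/8)*log(3)/5

strip the shared t-power: sqrt(2)*t**3/4 on [0, 2); t**2*log(t**2/2)/2 on [2, sqrt(6)); exp(-t**2) on [sqrt(6), ∞)
the power substitution comes off first: sqrt(2)*t**(3/2)/4 on [0, 4); t*log(t/2)/2 on [4, 6); exp(-t) on [6, ∞)
peel off the common scale on t: t**(3/2) on [0, 2); t*log(t) on [2, 3); exp(-2*t) on [3, ∞)
breakpoints 2, sqrt(6): one integral from each of the 3 segments
segment 0 to 2 holds sqrt(2)*t**(7/2)/4; add its integral
for t in [2, sqrt(6)): the term is ∫ t**(5/2)*log(t**2/2)/2·t^(s-1)
between sqrt(6) and ∞ the integrand is sqrt(t)*exp(-t**2)·t^(s-1)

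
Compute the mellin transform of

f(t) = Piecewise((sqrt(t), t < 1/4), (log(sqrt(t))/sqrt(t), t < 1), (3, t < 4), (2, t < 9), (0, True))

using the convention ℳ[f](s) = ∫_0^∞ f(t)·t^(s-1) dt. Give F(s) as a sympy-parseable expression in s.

the power substitution comes off first: t on [0, 1/2); log(t)/t on [1/2, 1); 3 on [1, 2); …
breakpoints 1/4, 1, 4: one integral from each of the 4 segments
segment 0 to 1/4 holds sqrt(t); add its integral
segment [1/4, 1) carries log(sqrt(t))/sqrt(t); integrate it
segment [1, 4) carries 3; integrate it
segment [4, 9) carries 2; integrate it

(16**s*(2*s + 1)*(4*s**2 - 4*s + 1) - 2**(2*s + 1)*s*(2*s + 1) + 2*36**s*(2*s + 1)*(4*s**2 - 4*s + 1) - 3*4**s*(2*s + 1)*(4*s**2 - 4*s + 1) + 8*s**2*(2*s + 1)*log(2) - 4*s*(2*s + 1)*log(2) + 4*s*(2*s + 1) + s*(4*s**2 - 4*s + 1))/(4**s*s*(2*s + 1)*(4*s**2 - 4*s + 1))
  Re(s) > -1/2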